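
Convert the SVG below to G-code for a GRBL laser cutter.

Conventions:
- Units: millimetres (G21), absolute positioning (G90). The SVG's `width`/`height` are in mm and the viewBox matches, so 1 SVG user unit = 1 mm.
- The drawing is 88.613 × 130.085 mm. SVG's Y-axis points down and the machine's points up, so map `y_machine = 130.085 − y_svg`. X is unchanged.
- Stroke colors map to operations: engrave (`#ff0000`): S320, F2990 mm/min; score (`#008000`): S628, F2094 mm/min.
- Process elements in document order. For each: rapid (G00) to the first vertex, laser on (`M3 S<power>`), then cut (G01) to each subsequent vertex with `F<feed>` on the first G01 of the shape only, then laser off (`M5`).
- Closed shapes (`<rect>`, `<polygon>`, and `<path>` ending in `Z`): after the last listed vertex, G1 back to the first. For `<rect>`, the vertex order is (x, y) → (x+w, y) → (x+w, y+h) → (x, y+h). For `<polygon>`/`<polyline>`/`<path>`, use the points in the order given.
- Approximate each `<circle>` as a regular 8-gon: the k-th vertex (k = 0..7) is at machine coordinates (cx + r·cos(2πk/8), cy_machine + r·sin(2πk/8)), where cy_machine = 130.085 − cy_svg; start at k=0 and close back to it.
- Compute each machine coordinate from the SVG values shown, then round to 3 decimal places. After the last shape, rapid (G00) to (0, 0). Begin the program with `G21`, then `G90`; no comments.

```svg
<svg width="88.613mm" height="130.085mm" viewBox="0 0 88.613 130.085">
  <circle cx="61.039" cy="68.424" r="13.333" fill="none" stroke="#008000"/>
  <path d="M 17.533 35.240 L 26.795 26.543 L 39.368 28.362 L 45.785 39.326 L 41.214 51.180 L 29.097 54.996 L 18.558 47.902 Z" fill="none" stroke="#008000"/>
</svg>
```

G21
G90
G00 X74.372 Y61.661
M3 S628
G01 X70.467 Y71.089 F2094
G01 X61.039 Y74.994
G01 X51.611 Y71.089
G01 X47.706 Y61.661
G01 X51.611 Y52.233
G01 X61.039 Y48.328
G01 X70.467 Y52.233
G01 X74.372 Y61.661
M5
G00 X17.533 Y94.845
M3 S628
G01 X26.795 Y103.542 F2094
G01 X39.368 Y101.723
G01 X45.785 Y90.759
G01 X41.214 Y78.905
G01 X29.097 Y75.089
G01 X18.558 Y82.183
G01 X17.533 Y94.845
M5
G00 X0.000 Y0.000

1 u = 1 mm; y_m = 130.085 − y.

[1] `<circle>` circle, #008000→score S628 F2094: (74.372,61.661) → (70.467,71.089) → (61.039,74.994) → (51.611,71.089) → (47.706,61.661) → (51.611,52.233) → (61.039,48.328) → (70.467,52.233) → (74.372,61.661) (closed)

[2] `<path>` regular polygon, #008000→score S628 F2094: (17.533,94.845) → (26.795,103.542) → (39.368,101.723) → (45.785,90.759) → (41.214,78.905) → (29.097,75.089) → (18.558,82.183) → (17.533,94.845) (closed)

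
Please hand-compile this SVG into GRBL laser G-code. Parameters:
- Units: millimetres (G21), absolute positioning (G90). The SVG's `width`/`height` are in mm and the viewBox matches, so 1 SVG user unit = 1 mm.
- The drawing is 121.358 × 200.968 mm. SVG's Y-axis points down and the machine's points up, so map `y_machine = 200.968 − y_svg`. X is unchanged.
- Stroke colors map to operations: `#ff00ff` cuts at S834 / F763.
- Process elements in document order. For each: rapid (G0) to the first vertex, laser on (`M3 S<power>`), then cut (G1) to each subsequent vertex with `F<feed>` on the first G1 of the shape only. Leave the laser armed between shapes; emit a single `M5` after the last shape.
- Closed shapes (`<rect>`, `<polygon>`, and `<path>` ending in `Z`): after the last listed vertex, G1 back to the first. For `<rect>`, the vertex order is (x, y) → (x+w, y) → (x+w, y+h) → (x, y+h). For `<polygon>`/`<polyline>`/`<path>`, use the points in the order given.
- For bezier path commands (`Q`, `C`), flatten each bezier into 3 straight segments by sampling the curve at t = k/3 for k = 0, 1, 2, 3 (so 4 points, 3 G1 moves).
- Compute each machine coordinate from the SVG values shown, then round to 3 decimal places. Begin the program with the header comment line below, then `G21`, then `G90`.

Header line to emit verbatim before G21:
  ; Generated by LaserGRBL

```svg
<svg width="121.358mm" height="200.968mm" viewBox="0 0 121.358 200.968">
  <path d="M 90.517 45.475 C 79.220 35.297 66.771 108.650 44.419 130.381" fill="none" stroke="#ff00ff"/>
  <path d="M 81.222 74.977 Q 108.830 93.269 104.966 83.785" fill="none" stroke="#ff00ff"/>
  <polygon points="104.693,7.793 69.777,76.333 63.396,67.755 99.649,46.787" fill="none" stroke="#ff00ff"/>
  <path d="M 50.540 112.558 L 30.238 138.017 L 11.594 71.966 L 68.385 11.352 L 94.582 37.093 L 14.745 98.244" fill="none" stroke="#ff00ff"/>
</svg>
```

; Generated by LaserGRBL
G21
G90
G0 X90.517 Y155.493
M3 S834
G1 X78.512 Y142.833 F763
G1 X63.794 Y104.520
G1 X44.419 Y70.587
G0 X81.222 Y125.991
M3 S834
G1 X96.130 Y116.883 F763
G1 X104.045 Y113.947
G1 X104.966 Y117.183
G0 X104.693 Y193.175
M3 S834
G1 X69.777 Y124.635 F763
G1 X63.396 Y133.213
G1 X99.649 Y154.181
G1 X104.693 Y193.175
G0 X50.540 Y88.410
M3 S834
G1 X30.238 Y62.951 F763
G1 X11.594 Y129.002
G1 X68.385 Y189.616
G1 X94.582 Y163.875
G1 X14.745 Y102.724
M5

viewBox `0 0 121.358 200.968` with mm width/height → 1 unit = 1 mm. Flip: y_m = 200.968 − y_svg.

**Shape 1** — `<path>` cubic bezier, stroke `#ff00ff` → cut (S834, F763). Control points (SVG): P0=(90.517,45.475), P1=(79.220,35.297), P2=(66.771,108.650), P3=(44.419,130.381); sampled at t=k/3. Machine vertices: (90.517,155.493) → (78.512,142.833) → (63.794,104.520) → (44.419,70.587). Open path.

**Shape 2** — `<path>` quadratic bezier, stroke `#ff00ff` → cut (S834, F763). Control points (SVG): P0=(81.222,74.977), P1=(108.830,93.269), P2=(104.966,83.785); sampled at t=k/3. Machine vertices: (81.222,125.991) → (96.130,116.883) → (104.045,113.947) → (104.966,117.183). Open path.

**Shape 3** — `<polygon>` closed polygon, stroke `#ff00ff` → cut (S834, F763). Machine vertices: (104.693,193.175) → (69.777,124.635) → (63.396,133.213) → (99.649,154.181) → (104.693,193.175). Closed: final G1 returns to the first vertex.

**Shape 4** — `<path>` open polyline, stroke `#ff00ff` → cut (S834, F763). Machine vertices: (50.540,88.410) → (30.238,62.951) → (11.594,129.002) → (68.385,189.616) → (94.582,163.875) → (14.745,102.724). Open path.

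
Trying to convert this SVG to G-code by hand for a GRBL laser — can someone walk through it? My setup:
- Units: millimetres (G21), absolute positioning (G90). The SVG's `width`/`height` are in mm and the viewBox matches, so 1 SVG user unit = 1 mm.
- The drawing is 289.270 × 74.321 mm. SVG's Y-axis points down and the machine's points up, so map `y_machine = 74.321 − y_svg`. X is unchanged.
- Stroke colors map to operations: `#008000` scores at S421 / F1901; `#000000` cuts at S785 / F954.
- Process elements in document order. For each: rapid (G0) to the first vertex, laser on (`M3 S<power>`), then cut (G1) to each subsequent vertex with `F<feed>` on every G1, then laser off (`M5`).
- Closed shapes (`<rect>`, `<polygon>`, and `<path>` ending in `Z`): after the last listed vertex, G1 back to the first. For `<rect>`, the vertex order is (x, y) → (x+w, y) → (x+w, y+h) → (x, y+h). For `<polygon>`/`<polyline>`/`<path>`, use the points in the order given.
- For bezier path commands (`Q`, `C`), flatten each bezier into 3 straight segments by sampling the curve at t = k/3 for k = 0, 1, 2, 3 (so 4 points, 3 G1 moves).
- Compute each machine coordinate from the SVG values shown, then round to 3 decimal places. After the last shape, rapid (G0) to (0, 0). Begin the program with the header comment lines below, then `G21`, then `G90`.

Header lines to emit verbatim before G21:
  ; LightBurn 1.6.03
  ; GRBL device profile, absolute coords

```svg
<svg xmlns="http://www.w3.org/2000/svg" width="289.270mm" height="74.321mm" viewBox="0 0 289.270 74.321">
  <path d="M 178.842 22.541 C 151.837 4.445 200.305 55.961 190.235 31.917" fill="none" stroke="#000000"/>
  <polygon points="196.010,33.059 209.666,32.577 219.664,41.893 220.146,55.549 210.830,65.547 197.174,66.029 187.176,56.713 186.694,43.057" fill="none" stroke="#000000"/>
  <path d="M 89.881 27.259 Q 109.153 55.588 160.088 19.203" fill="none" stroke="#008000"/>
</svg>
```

viewBox `0 0 289.270 74.321` with mm width/height → 1 unit = 1 mm. Flip: y_m = 74.321 − y_svg.

**Shape 1** — `<path>` cubic bezier, stroke `#000000` → cut (S785, F954). Control points (SVG): P0=(178.842,22.541), P1=(151.837,4.445), P2=(200.305,55.961), P3=(190.235,31.917); sampled at t=k/3. Machine vertices: (178.842,51.780) → (172.031,52.049) → (185.756,38.170) → (190.235,42.404). Open path.

**Shape 2** — `<polygon>` regular polygon, stroke `#000000` → cut (S785, F954). Machine vertices: (196.010,41.262) → (209.666,41.744) → (219.664,32.428) → (220.146,18.772) → (210.830,8.774) → (197.174,8.292) → (187.176,17.608) → (186.694,31.264) → (196.010,41.262). Closed: final G1 returns to the first vertex.

**Shape 3** — `<path>` quadratic bezier, stroke `#008000` → score (S421, F1901). Control points (SVG): P0=(89.881,27.259), P1=(109.153,55.588), P2=(160.088,19.203); sampled at t=k/3. Machine vertices: (89.881,47.062) → (106.247,35.366) → (129.649,38.052) → (160.088,55.118). Open path.

; LightBurn 1.6.03
; GRBL device profile, absolute coords
G21
G90
G0 X178.842 Y51.780
M3 S785
G1 X172.031 Y52.049 F954
G1 X185.756 Y38.170 F954
G1 X190.235 Y42.404 F954
M5
G0 X196.010 Y41.262
M3 S785
G1 X209.666 Y41.744 F954
G1 X219.664 Y32.428 F954
G1 X220.146 Y18.772 F954
G1 X210.830 Y8.774 F954
G1 X197.174 Y8.292 F954
G1 X187.176 Y17.608 F954
G1 X186.694 Y31.264 F954
G1 X196.010 Y41.262 F954
M5
G0 X89.881 Y47.062
M3 S421
G1 X106.247 Y35.366 F1901
G1 X129.649 Y38.052 F1901
G1 X160.088 Y55.118 F1901
M5
G0 X0.000 Y0.000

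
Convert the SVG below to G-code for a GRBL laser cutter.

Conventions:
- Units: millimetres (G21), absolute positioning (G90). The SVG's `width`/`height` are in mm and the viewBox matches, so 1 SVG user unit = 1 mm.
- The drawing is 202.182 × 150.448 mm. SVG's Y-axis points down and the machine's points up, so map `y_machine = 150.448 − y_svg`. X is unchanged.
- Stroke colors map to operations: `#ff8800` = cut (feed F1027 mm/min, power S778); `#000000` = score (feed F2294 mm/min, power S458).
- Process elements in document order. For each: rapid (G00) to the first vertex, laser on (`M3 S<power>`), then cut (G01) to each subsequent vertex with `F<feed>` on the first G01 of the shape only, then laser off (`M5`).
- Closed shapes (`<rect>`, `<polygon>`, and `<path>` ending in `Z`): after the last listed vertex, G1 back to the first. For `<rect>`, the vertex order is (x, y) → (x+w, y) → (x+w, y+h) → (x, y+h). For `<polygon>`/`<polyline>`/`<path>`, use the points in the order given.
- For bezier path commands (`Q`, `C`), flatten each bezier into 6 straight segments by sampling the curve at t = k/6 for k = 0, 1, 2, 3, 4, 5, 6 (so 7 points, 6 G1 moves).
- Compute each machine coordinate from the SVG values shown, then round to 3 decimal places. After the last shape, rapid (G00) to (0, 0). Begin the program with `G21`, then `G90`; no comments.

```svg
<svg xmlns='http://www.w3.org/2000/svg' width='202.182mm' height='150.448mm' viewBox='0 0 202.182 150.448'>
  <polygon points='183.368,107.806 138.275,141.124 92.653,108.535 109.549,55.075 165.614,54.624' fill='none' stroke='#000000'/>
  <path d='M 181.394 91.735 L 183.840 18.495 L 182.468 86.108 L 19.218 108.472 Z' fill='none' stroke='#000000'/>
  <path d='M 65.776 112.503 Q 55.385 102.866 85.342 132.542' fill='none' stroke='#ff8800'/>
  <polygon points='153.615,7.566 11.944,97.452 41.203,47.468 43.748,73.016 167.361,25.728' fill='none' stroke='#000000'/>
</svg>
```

Since the viewBox matches the mm dimensions, user units are millimetres directly. The only transform is the Y-flip y_m = 150.448 − y_svg.

Shape 1 is a regular polygon drawn with `<polygon>`. Its stroke #000000 means score at S458, F2294. After flipping Y the toolpath is (183.368,42.642) → (138.275,9.324) → (92.653,41.913) → (109.549,95.373) → (165.614,95.824) → (183.368,42.642), returning to the start.

Shape 2 is a closed polygon drawn with `<path>`. Its stroke #000000 means score at S458, F2294. After flipping Y the toolpath is (181.394,58.713) → (183.840,131.953) → (182.468,64.340) → (19.218,41.976) → (181.394,58.713), returning to the start.

Shape 3 is a quadratic bezier drawn with `<path>`. Its stroke #ff8800 means cut at S778, F1027. After flipping Y the toolpath is (65.776,37.945) → (63.433,40.065) → (63.332,40.002) → (65.472,37.754) → (69.854,33.322) → (76.477,26.706) → (85.342,17.906).

Shape 4 is a closed polygon drawn with `<polygon>`. Its stroke #000000 means score at S458, F2294. After flipping Y the toolpath is (153.615,142.882) → (11.944,52.996) → (41.203,102.980) → (43.748,77.432) → (167.361,124.720) → (153.615,142.882), returning to the start.

G21
G90
G00 X183.368 Y42.642
M3 S458
G01 X138.275 Y9.324 F2294
G01 X92.653 Y41.913
G01 X109.549 Y95.373
G01 X165.614 Y95.824
G01 X183.368 Y42.642
M5
G00 X181.394 Y58.713
M3 S458
G01 X183.840 Y131.953 F2294
G01 X182.468 Y64.340
G01 X19.218 Y41.976
G01 X181.394 Y58.713
M5
G00 X65.776 Y37.945
M3 S778
G01 X63.433 Y40.065 F1027
G01 X63.332 Y40.002
G01 X65.472 Y37.754
G01 X69.854 Y33.322
G01 X76.477 Y26.706
G01 X85.342 Y17.906
M5
G00 X153.615 Y142.882
M3 S458
G01 X11.944 Y52.996 F2294
G01 X41.203 Y102.980
G01 X43.748 Y77.432
G01 X167.361 Y124.720
G01 X153.615 Y142.882
M5
G00 X0.000 Y0.000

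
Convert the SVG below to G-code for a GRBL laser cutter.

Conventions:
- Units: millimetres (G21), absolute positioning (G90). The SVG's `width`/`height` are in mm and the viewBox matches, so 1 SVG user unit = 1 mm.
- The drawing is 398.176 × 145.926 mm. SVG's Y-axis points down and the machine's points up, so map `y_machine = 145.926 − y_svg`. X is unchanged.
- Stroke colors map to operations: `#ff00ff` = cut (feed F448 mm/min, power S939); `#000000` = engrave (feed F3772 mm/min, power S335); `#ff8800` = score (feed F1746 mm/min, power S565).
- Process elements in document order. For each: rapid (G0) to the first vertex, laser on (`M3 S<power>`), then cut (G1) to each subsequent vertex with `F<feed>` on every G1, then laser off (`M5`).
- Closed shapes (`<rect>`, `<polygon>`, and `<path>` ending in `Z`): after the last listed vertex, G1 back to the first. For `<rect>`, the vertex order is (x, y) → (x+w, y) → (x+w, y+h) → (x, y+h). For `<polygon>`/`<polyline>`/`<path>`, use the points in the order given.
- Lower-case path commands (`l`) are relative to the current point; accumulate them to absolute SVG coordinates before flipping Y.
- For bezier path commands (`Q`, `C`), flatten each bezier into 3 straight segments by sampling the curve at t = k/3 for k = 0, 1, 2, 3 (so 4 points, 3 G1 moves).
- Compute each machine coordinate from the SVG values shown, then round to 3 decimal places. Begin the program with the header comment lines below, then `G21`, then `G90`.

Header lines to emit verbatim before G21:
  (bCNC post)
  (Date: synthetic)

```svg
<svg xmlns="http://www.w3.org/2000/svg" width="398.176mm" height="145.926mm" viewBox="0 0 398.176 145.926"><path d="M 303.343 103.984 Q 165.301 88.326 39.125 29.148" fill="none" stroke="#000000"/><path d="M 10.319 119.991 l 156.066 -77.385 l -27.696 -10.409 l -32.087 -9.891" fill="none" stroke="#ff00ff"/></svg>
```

1 u = 1 mm; y_m = 145.926 − y.

[1] `<path>` quadratic bezier, #000000→engrave S335 F3772: (303.343,41.942) → (212.633,57.216) → (124.561,82.162) → (39.125,116.778)

[2] `<path>` open polyline, #ff00ff→cut S939 F448: (10.319,25.935) → (166.385,103.320) → (138.689,113.729) → (106.602,123.620)

(bCNC post)
(Date: synthetic)
G21
G90
G0 X303.343 Y41.942
M3 S335
G1 X212.633 Y57.216 F3772
G1 X124.561 Y82.162 F3772
G1 X39.125 Y116.778 F3772
M5
G0 X10.319 Y25.935
M3 S939
G1 X166.385 Y103.320 F448
G1 X138.689 Y113.729 F448
G1 X106.602 Y123.620 F448
M5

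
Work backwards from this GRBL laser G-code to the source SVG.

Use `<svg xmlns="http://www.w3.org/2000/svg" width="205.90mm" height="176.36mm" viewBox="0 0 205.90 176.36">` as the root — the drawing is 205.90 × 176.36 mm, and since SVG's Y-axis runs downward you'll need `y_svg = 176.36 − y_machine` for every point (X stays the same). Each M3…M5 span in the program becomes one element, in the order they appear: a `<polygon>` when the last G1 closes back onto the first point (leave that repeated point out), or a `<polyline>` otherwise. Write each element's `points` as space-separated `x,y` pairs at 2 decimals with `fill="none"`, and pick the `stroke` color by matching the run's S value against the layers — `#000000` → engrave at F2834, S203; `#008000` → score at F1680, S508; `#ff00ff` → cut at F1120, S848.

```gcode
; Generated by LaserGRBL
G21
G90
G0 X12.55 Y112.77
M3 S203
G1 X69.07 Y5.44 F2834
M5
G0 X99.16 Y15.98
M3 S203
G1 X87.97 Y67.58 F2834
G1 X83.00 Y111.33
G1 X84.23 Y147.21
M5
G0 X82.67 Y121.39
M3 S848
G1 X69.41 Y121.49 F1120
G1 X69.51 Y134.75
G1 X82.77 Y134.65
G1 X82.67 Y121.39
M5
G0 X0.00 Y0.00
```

<svg xmlns="http://www.w3.org/2000/svg" width="205.90mm" height="176.36mm" viewBox="0 0 205.90 176.36">
  <polyline points="12.55,63.59 69.07,170.92" fill="none" stroke="#000000"/>
  <polyline points="99.16,160.38 87.97,108.78 83.00,65.03 84.23,29.15" fill="none" stroke="#000000"/>
  <polygon points="82.67,54.97 69.41,54.87 69.51,41.61 82.77,41.71" fill="none" stroke="#ff00ff"/>
</svg>

Machine Y-up, SVG Y-down with viewBox height 176.36, so y_svg = 176.36 − y_machine; X carries over.

Run 1: the run's S203 means `#000000` (engrave). The run is open, so emit a `<polyline>` with points (Y-flipped): 12.55,63.59 69.07,170.92.

Run 2: power S203 maps to stroke `#000000` (engrave). The run is open, so emit a `<polyline>` with points (Y-flipped): 99.16,160.38 87.97,108.78 83.00,65.03 84.23,29.15.

Run 3: the run's S848 means `#ff00ff` (cut). The run returns to its start, so emit a `<polygon>` with points (Y-flipped): 82.67,54.97 69.41,54.87 69.51,41.61 82.77,41.71.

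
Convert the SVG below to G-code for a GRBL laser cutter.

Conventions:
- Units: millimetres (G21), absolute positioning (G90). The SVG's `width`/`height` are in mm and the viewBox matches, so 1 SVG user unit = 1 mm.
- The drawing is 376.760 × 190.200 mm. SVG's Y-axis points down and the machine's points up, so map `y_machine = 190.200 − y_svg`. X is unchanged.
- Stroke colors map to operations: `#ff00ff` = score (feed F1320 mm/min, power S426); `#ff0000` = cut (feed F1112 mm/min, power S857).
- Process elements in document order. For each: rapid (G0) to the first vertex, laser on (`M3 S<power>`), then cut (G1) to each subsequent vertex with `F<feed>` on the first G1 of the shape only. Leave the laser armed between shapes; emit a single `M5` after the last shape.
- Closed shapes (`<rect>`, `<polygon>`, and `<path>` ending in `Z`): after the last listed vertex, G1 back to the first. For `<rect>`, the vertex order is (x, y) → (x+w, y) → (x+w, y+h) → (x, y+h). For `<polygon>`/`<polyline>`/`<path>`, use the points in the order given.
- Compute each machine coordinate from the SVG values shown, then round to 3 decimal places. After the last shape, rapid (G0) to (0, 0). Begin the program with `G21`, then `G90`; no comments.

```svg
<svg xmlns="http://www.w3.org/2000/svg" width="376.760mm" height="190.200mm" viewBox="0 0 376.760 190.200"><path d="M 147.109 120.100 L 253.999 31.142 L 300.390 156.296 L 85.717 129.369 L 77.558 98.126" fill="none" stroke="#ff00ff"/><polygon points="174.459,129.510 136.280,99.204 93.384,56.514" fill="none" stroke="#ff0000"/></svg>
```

G21
G90
G0 X147.109 Y70.100
M3 S426
G1 X253.999 Y159.058 F1320
G1 X300.390 Y33.904
G1 X85.717 Y60.831
G1 X77.558 Y92.074
G0 X174.459 Y60.690
M3 S857
G1 X136.280 Y90.996 F1112
G1 X93.384 Y133.686
G1 X174.459 Y60.690
M5
G0 X0.000 Y0.000

viewBox `0 0 376.760 190.200` with mm width/height → 1 unit = 1 mm. Flip: y_m = 190.200 − y_svg.

**Shape 1** — `<path>` open polyline, stroke `#ff00ff` → score (S426, F1320). Machine vertices: (147.109,70.100) → (253.999,159.058) → (300.390,33.904) → (85.717,60.831) → (77.558,92.074). Open path.

**Shape 2** — `<polygon>` closed polygon, stroke `#ff0000` → cut (S857, F1112). Machine vertices: (174.459,60.690) → (136.280,90.996) → (93.384,133.686) → (174.459,60.690). Closed: final G1 returns to the first vertex.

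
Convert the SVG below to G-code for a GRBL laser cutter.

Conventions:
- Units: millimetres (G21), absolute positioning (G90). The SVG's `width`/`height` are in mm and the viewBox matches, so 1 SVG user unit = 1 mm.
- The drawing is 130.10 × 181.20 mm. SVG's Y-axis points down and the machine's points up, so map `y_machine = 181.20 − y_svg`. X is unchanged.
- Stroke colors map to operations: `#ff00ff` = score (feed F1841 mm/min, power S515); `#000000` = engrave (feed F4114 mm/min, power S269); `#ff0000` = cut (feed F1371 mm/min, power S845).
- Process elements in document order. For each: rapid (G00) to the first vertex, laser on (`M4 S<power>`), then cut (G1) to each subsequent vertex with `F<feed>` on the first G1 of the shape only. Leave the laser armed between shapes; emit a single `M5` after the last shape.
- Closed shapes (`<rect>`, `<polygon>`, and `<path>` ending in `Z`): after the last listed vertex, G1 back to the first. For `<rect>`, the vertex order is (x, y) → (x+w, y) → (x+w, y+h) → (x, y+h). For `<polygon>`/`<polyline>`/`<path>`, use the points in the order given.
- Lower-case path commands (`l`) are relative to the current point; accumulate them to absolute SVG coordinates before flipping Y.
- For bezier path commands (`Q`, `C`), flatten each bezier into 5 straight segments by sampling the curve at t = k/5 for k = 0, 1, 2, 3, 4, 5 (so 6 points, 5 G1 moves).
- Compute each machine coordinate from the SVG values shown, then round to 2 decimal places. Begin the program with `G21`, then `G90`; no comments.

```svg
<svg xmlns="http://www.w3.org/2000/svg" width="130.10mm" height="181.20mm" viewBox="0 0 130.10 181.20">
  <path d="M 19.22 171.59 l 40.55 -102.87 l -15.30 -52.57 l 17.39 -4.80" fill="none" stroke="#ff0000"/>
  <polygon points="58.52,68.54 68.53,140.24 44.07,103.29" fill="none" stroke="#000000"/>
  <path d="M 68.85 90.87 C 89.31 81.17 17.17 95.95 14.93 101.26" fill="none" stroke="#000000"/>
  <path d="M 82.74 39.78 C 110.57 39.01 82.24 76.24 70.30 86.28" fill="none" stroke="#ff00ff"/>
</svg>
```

G21
G90
G00 X19.22 Y9.61
M4 S845
G1 X59.77 Y112.48 F1371
G1 X44.47 Y165.05
G1 X61.86 Y169.85
G00 X58.52 Y112.66
M4 S269
G1 X68.53 Y40.96 F4114
G1 X44.07 Y77.91
G1 X58.52 Y112.66
G00 X68.85 Y90.33
M4 S269
G1 X71.31 Y93.48 F4114
G1 X59.35 Y92.39
G1 X40.77 Y88.68
G1 X23.36 Y83.99
G1 X14.93 Y79.94
G00 X82.74 Y141.42
M4 S515
G1 X93.28 Y137.84 F1841
G1 X93.82 Y128.28
G1 X87.85 Y115.85
G1 X78.85 Y103.69
G1 X70.30 Y94.92
M5

Since the viewBox matches the mm dimensions, user units are millimetres directly. The only transform is the Y-flip y_m = 181.20 − y_svg.

Shape 1 is a open polyline drawn with `<path>`. Its stroke #ff0000 means cut at S845, F1371. After flipping Y the toolpath is (19.22,9.61) → (59.77,112.48) → (44.47,165.05) → (61.86,169.85).

Shape 2 is a closed polygon drawn with `<polygon>`. Its stroke #000000 means engrave at S269, F4114. After flipping Y the toolpath is (58.52,112.66) → (68.53,40.96) → (44.07,77.91) → (58.52,112.66), returning to the start.

Shape 3 is a cubic bezier drawn with `<path>`. Its stroke #000000 means engrave at S269, F4114. After flipping Y the toolpath is (68.85,90.33) → (71.31,93.48) → (59.35,92.39) → (40.77,88.68) → (23.36,83.99) → (14.93,79.94).

Shape 4 is a cubic bezier drawn with `<path>`. Its stroke #ff00ff means score at S515, F1841. After flipping Y the toolpath is (82.74,141.42) → (93.28,137.84) → (93.82,128.28) → (87.85,115.85) → (78.85,103.69) → (70.30,94.92).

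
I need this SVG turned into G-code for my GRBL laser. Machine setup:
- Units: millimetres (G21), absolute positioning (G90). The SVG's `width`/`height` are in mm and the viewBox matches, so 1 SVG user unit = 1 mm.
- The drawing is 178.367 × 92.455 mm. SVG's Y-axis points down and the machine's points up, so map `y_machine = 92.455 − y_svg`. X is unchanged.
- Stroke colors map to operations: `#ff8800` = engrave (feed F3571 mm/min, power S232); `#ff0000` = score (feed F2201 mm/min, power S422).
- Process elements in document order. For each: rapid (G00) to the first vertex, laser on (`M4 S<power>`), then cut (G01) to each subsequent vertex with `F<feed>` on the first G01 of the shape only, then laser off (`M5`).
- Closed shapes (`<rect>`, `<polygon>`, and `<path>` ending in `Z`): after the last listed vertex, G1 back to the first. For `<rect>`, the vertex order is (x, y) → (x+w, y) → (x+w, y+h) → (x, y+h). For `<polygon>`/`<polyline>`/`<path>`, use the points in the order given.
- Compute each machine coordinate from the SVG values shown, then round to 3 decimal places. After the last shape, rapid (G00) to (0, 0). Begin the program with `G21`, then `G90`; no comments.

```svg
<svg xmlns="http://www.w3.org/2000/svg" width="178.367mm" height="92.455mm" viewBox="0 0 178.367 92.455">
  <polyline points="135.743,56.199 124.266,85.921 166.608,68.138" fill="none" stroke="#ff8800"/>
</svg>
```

viewBox `0 0 178.367 92.455` with mm width/height → 1 unit = 1 mm. Flip: y_m = 92.455 − y_svg.

**Shape 1** — `<polyline>` open polyline, stroke `#ff8800` → engrave (S232, F3571). Machine vertices: (135.743,36.256) → (124.266,6.534) → (166.608,24.317). Open path.

G21
G90
G00 X135.743 Y36.256
M4 S232
G01 X124.266 Y6.534 F3571
G01 X166.608 Y24.317
M5
G00 X0.000 Y0.000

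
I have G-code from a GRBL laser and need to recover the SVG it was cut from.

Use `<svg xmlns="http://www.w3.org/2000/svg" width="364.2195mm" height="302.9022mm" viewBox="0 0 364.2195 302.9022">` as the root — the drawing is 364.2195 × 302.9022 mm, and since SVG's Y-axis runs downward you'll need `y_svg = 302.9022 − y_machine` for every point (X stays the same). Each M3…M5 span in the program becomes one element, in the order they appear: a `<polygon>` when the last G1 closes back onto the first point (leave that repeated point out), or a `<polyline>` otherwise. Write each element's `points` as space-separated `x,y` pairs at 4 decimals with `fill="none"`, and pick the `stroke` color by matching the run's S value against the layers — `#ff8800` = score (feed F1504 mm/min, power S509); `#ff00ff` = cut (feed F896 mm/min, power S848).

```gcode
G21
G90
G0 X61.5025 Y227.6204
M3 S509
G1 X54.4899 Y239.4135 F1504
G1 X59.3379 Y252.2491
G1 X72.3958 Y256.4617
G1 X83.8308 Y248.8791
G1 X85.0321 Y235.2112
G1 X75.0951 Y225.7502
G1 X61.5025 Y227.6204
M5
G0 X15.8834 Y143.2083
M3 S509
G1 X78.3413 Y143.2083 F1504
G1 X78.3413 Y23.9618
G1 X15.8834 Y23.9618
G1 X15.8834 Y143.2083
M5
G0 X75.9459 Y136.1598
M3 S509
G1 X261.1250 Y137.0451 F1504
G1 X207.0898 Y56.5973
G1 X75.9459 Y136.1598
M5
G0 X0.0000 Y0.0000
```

<svg xmlns="http://www.w3.org/2000/svg" width="364.2195mm" height="302.9022mm" viewBox="0 0 364.2195 302.9022">
  <polygon points="61.5025,75.2818 54.4899,63.4887 59.3379,50.6531 72.3958,46.4405 83.8308,54.0231 85.0321,67.6910 75.0951,77.1520" fill="none" stroke="#ff8800"/>
  <polygon points="15.8834,159.6939 78.3413,159.6939 78.3413,278.9404 15.8834,278.9404" fill="none" stroke="#ff8800"/>
  <polygon points="75.9459,166.7424 261.1250,165.8571 207.0898,246.3049" fill="none" stroke="#ff8800"/>
</svg>

Machine Y-up, SVG Y-down with viewBox height 302.9022, so y_svg = 302.9022 − y_machine; X carries over. Every run uses S509, so all elements get stroke `#ff8800` (score).

Run 1: The run returns to its start, so emit a `<polygon>` with points (Y-flipped): 61.5025,75.2818 54.4899,63.4887 59.3379,50.6531 72.3958,46.4405 83.8308,54.0231 85.0321,67.6910 75.0951,77.1520.

Run 2: The run returns to its start, so emit a `<polygon>` with points (Y-flipped): 15.8834,159.6939 78.3413,159.6939 78.3413,278.9404 15.8834,278.9404.

Run 3: The run returns to its start, so emit a `<polygon>` with points (Y-flipped): 75.9459,166.7424 261.1250,165.8571 207.0898,246.3049.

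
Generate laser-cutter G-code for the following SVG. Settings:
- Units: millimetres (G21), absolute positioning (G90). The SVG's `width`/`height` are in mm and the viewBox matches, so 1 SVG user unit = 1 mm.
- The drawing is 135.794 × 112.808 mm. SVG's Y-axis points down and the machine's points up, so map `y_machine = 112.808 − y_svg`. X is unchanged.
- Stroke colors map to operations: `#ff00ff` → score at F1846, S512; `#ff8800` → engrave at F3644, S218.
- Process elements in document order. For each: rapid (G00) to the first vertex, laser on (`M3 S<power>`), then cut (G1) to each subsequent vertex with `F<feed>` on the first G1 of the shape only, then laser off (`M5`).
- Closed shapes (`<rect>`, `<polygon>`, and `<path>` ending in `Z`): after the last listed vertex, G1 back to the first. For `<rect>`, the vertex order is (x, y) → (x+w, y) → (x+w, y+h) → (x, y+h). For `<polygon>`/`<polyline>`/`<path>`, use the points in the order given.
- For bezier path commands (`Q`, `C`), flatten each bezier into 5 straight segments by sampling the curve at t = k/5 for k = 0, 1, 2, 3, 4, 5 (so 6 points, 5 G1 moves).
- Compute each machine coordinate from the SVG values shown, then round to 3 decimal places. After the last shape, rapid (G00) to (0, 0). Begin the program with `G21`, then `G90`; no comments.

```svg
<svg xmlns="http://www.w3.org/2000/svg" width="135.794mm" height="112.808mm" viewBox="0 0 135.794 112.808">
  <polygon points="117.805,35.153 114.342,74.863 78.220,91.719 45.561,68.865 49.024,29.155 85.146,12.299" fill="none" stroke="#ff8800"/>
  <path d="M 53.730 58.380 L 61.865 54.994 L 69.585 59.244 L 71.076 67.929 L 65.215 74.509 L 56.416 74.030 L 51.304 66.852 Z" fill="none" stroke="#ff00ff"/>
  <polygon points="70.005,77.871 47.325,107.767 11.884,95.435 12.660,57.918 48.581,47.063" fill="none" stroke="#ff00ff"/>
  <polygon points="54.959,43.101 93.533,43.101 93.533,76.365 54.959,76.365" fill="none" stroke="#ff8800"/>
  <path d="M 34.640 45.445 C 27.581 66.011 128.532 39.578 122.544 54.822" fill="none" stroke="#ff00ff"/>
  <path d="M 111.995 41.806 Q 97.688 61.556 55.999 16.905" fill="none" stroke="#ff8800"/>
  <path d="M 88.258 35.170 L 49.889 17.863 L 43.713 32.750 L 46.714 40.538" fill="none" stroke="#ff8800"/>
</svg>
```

1 u = 1 mm; y_m = 112.808 − y.

[1] `<polygon>` regular polygon, #ff8800→engrave S218 F3644: (117.805,77.655) → (114.342,37.945) → (78.220,21.089) → (45.561,43.943) → (49.024,83.653) → (85.146,100.509) → (117.805,77.655) (closed)

[2] `<path>` regular polygon, #ff00ff→score S512 F1846: (53.730,54.428) → (61.865,57.814) → (69.585,53.564) → (71.076,44.879) → (65.215,38.299) → (56.416,38.778) → (51.304,45.956) → (53.730,54.428) (closed)

[3] `<polygon>` regular polygon, #ff00ff→score S512 F1846: (70.005,34.937) → (47.325,5.041) → (11.884,17.373) → (12.660,54.890) → (48.581,65.745) → (70.005,34.937) (closed)

[4] `<polygon>` rectangle, #ff8800→engrave S218 F3644: (54.959,69.707) → (93.533,69.707) → (93.533,36.443) → (54.959,36.443) → (54.959,69.707) (closed)

[5] `<path>` cubic bezier, #ff00ff→score S512 F1846: (34.640,67.363) → (41.646,59.954) → (64.257,59.568) → (92.156,61.949) → (115.024,62.841) → (122.544,57.986)

[6] `<path>` quadratic bezier, #ff8800→engrave S218 F3644: (111.995,71.002) → (105.177,65.678) → (96.168,65.506) → (84.969,70.486) → (71.579,80.619) → (55.999,95.903)

[7] `<path>` open polyline, #ff8800→engrave S218 F3644: (88.258,77.638) → (49.889,94.945) → (43.713,80.058) → (46.714,72.270)

G21
G90
G00 X117.805 Y77.655
M3 S218
G1 X114.342 Y37.945 F3644
G1 X78.220 Y21.089
G1 X45.561 Y43.943
G1 X49.024 Y83.653
G1 X85.146 Y100.509
G1 X117.805 Y77.655
M5
G00 X53.730 Y54.428
M3 S512
G1 X61.865 Y57.814 F1846
G1 X69.585 Y53.564
G1 X71.076 Y44.879
G1 X65.215 Y38.299
G1 X56.416 Y38.778
G1 X51.304 Y45.956
G1 X53.730 Y54.428
M5
G00 X70.005 Y34.937
M3 S512
G1 X47.325 Y5.041 F1846
G1 X11.884 Y17.373
G1 X12.660 Y54.890
G1 X48.581 Y65.745
G1 X70.005 Y34.937
M5
G00 X54.959 Y69.707
M3 S218
G1 X93.533 Y69.707 F3644
G1 X93.533 Y36.443
G1 X54.959 Y36.443
G1 X54.959 Y69.707
M5
G00 X34.640 Y67.363
M3 S512
G1 X41.646 Y59.954 F1846
G1 X64.257 Y59.568
G1 X92.156 Y61.949
G1 X115.024 Y62.841
G1 X122.544 Y57.986
M5
G00 X111.995 Y71.002
M3 S218
G1 X105.177 Y65.678 F3644
G1 X96.168 Y65.506
G1 X84.969 Y70.486
G1 X71.579 Y80.619
G1 X55.999 Y95.903
M5
G00 X88.258 Y77.638
M3 S218
G1 X49.889 Y94.945 F3644
G1 X43.713 Y80.058
G1 X46.714 Y72.270
M5
G00 X0.000 Y0.000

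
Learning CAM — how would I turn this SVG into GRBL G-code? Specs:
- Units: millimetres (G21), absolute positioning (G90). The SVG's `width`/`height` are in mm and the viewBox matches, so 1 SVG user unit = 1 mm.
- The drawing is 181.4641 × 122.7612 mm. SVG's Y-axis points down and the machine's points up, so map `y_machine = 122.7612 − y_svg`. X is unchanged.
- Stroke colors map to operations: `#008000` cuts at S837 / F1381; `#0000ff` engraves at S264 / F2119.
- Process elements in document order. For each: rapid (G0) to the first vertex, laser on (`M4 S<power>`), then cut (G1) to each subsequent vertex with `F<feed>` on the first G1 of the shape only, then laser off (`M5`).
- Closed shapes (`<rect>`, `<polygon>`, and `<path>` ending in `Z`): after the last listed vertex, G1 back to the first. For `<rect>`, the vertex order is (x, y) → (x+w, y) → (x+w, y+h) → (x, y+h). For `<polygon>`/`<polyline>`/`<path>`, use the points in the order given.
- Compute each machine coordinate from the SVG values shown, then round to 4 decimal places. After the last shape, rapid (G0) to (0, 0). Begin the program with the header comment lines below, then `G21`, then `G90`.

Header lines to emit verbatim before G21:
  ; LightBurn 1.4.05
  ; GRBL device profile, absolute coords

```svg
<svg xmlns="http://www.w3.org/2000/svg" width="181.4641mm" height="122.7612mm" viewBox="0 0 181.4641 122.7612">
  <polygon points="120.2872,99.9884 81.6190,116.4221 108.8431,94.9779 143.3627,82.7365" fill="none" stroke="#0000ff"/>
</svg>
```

; LightBurn 1.4.05
; GRBL device profile, absolute coords
G21
G90
G0 X120.2872 Y22.7728
M4 S264
G1 X81.6190 Y6.3391 F2119
G1 X108.8431 Y27.7833
G1 X143.3627 Y40.0247
G1 X120.2872 Y22.7728
M5
G0 X0.0000 Y0.0000

1 u = 1 mm; y_m = 122.7612 − y.

[1] `<polygon>` closed polygon, #0000ff→engrave S264 F2119: (120.2872,22.7728) → (81.6190,6.3391) → (108.8431,27.7833) → (143.3627,40.0247) → (120.2872,22.7728) (closed)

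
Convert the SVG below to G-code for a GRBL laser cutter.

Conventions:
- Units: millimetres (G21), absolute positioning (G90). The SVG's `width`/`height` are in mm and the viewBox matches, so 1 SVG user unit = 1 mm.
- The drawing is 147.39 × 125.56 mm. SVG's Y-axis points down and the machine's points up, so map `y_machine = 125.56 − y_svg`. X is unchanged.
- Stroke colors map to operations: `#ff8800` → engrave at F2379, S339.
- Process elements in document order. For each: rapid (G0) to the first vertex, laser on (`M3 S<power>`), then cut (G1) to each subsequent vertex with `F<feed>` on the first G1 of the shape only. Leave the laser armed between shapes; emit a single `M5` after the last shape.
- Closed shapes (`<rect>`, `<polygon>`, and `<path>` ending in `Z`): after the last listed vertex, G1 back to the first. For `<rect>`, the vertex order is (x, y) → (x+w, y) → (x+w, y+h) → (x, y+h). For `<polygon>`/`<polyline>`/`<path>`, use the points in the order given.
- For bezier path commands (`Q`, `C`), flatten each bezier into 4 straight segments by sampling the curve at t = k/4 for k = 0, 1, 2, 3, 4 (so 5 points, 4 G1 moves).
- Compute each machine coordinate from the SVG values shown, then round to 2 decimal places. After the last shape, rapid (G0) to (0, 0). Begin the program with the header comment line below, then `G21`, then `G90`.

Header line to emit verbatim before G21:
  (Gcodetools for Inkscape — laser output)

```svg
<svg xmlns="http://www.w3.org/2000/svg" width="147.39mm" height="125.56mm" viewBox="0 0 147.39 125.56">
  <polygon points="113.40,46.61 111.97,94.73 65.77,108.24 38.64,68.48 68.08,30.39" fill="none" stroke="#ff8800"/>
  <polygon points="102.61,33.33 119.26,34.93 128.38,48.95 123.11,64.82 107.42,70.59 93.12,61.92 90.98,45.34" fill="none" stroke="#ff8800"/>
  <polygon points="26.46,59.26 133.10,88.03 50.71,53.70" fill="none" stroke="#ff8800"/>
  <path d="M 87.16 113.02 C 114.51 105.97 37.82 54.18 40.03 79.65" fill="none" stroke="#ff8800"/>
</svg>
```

1 u = 1 mm; y_m = 125.56 − y.

[1] `<polygon>` regular polygon, #ff8800→engrave S339 F2379: (113.40,78.95) → (111.97,30.83) → (65.77,17.32) → (38.64,57.08) → (68.08,95.17) → (113.40,78.95) (closed)

[2] `<polygon>` regular polygon, #ff8800→engrave S339 F2379: (102.61,92.23) → (119.26,90.63) → (128.38,76.61) → (123.11,60.74) → (107.42,54.97) → (93.12,63.64) → (90.98,80.22) → (102.61,92.23) (closed)

[3] `<polygon>` closed polygon, #ff8800→engrave S339 F2379: (26.46,66.30) → (133.10,37.53) → (50.71,71.86) → (26.46,66.30) (closed)

[4] `<path>` cubic bezier, #ff8800→engrave S339 F2379: (87.16,12.54) → (91.02,24.31) → (73.02,41.42) → (50.31,52.43) → (40.03,45.91)

(Gcodetools for Inkscape — laser output)
G21
G90
G0 X113.40 Y78.95
M3 S339
G1 X111.97 Y30.83 F2379
G1 X65.77 Y17.32
G1 X38.64 Y57.08
G1 X68.08 Y95.17
G1 X113.40 Y78.95
G0 X102.61 Y92.23
M3 S339
G1 X119.26 Y90.63 F2379
G1 X128.38 Y76.61
G1 X123.11 Y60.74
G1 X107.42 Y54.97
G1 X93.12 Y63.64
G1 X90.98 Y80.22
G1 X102.61 Y92.23
G0 X26.46 Y66.30
M3 S339
G1 X133.10 Y37.53 F2379
G1 X50.71 Y71.86
G1 X26.46 Y66.30
G0 X87.16 Y12.54
M3 S339
G1 X91.02 Y24.31 F2379
G1 X73.02 Y41.42
G1 X50.31 Y52.43
G1 X40.03 Y45.91
M5
G0 X0.00 Y0.00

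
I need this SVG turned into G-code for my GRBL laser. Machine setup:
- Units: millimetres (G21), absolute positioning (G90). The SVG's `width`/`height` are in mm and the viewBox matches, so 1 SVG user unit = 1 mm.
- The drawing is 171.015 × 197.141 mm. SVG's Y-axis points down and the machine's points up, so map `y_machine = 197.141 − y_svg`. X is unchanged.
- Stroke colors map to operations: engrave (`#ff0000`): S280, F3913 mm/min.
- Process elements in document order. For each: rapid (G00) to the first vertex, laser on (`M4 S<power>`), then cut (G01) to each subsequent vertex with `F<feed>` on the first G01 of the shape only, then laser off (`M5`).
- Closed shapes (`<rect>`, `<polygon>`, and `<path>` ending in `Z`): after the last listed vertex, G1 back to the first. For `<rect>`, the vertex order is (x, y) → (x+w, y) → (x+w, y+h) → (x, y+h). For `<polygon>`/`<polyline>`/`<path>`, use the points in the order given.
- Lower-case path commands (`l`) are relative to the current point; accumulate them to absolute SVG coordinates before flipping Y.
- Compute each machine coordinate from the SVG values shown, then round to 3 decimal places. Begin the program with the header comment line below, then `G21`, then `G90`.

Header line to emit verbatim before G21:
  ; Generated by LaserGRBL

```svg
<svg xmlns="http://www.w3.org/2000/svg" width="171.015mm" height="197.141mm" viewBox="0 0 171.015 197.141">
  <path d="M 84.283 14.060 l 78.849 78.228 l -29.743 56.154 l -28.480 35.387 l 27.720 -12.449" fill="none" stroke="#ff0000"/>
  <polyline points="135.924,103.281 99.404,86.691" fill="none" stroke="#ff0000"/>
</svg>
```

; Generated by LaserGRBL
G21
G90
G00 X84.283 Y183.081
M4 S280
G01 X163.132 Y104.853 F3913
G01 X133.389 Y48.699
G01 X104.909 Y13.312
G01 X132.629 Y25.761
M5
G00 X135.924 Y93.860
M4 S280
G01 X99.404 Y110.450 F3913
M5

Since the viewBox matches the mm dimensions, user units are millimetres directly. The only transform is the Y-flip y_m = 197.141 − y_svg.

Shape 1 is a open polyline drawn with `<path>`. Its stroke #ff0000 means engrave at S280, F3913. After flipping Y the toolpath is (84.283,183.081) → (163.132,104.853) → (133.389,48.699) → (104.909,13.312) → (132.629,25.761).

Shape 2 is a line segment drawn with `<polyline>`. Its stroke #ff0000 means engrave at S280, F3913. After flipping Y the toolpath is (135.924,93.860) → (99.404,110.450).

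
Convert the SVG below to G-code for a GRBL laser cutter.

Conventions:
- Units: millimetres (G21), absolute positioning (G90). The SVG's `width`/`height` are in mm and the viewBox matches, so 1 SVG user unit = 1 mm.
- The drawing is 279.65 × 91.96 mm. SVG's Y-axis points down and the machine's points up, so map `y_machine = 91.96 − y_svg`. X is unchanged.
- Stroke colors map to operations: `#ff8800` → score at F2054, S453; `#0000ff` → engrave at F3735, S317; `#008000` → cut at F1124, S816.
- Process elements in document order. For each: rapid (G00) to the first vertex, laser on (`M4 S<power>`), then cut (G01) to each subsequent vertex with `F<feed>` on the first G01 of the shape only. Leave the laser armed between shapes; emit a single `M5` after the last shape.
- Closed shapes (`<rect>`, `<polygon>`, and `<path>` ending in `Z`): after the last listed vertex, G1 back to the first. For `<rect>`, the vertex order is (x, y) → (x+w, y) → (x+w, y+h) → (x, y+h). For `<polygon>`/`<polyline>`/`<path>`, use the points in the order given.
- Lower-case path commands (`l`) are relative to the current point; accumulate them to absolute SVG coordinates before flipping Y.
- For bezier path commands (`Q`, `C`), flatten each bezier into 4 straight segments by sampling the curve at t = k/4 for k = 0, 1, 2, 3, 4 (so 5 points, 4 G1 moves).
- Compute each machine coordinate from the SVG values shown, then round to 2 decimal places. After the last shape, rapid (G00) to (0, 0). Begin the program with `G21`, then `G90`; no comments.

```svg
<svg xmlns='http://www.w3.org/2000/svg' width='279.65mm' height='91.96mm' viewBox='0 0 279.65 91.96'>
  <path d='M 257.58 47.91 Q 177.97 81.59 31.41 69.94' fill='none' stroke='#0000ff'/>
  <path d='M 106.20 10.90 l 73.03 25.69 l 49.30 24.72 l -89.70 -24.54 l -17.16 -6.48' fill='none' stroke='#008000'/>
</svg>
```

G21
G90
G00 X257.58 Y44.05
M4 S317
G01 X213.59 Y30.04 F3735
G01 X161.23 Y21.70
G01 X100.51 Y19.03
G01 X31.41 Y22.02
G00 X106.20 Y81.06
M4 S816
G01 X179.23 Y55.37 F1124
G01 X228.53 Y30.65
G01 X138.83 Y55.19
G01 X121.67 Y61.67
M5
G00 X0.00 Y0.00

viewBox `0 0 279.65 91.96` with mm width/height → 1 unit = 1 mm. Flip: y_m = 91.96 − y_svg.

**Shape 1** — `<path>` quadratic bezier, stroke `#0000ff` → engrave (S317, F3735). Control points (SVG): P0=(257.58,47.91), P1=(177.97,81.59), P2=(31.41,69.94); sampled at t=k/4. Machine vertices: (257.58,44.05) → (213.59,30.04) → (161.23,21.70) → (100.51,19.03) → (31.41,22.02). Open path.

**Shape 2** — `<path>` open polyline, stroke `#008000` → cut (S816, F1124). Machine vertices: (106.20,81.06) → (179.23,55.37) → (228.53,30.65) → (138.83,55.19) → (121.67,61.67). Open path.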